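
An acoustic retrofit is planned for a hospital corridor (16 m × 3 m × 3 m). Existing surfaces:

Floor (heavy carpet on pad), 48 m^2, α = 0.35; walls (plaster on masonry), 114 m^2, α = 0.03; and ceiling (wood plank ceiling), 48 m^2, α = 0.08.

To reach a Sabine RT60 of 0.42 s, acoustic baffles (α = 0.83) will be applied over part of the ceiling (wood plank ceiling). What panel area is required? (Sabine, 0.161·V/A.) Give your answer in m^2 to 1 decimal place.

41.5

Summing Sᵢαᵢ: 16.800 + 3.420 + 3.840 → A₁ = 24.060 sabins.
V = 144 m³. Target absorption A₂ = 0.161 × 144 / 0.42 = 55.200 sabins.
ΔA needed = 55.200 − 24.060 = 31.140 sabins.
Net gain per m^2: Δα = 0.83 − 0.08 = 0.75.
Area = ΔA/Δα = 31.140/0.75 = 41.5 m^2.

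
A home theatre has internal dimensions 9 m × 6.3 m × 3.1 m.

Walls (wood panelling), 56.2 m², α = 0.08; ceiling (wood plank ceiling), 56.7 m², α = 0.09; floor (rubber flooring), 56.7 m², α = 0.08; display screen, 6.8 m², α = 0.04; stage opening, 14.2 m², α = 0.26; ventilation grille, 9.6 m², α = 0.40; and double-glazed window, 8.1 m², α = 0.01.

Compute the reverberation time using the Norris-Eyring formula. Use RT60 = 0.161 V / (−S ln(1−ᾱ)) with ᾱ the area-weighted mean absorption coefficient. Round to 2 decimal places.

1.22 seconds

S = Σ Sᵢ = 208.3 m².
Absorption A = 56.2×0.08 + 56.7×0.09 + 56.7×0.08 + 6.8×0.04 + 14.2×0.26 + 9.6×0.40 + 8.1×0.01 = 22.020 sabins.
Mean coefficient ᾱ = A/S = 0.1057.
Eyring denominator: −S ln(1−ᾱ) = 23.270.
V = 9 × 6.3 × 3.1 = 175.77 m³.
RT60 = 0.161 × 175.77 / 23.270 = 1.22 s.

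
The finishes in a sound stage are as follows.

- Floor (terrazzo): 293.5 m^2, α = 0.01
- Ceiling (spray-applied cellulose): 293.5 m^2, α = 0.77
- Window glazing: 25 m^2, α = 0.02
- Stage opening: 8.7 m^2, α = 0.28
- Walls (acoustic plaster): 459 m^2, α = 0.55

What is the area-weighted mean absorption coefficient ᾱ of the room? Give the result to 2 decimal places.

0.45

Total surface area S = 1079.7 m^2.
A = 293.5×0.01 + 293.5×0.77 + 25×0.02 + 8.7×0.28 + 459×0.55 = 484.316 sabins.
ᾱ = 484.316 / 1079.7 = 0.45.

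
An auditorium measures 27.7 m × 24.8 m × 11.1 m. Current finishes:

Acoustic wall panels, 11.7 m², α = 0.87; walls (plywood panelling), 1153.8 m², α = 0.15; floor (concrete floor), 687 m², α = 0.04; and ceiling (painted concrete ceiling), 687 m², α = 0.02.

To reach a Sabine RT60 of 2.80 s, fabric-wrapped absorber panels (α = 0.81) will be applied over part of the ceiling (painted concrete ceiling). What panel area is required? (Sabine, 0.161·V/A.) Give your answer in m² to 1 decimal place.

Summing Sᵢαᵢ: 10.179 + 173.070 + 27.480 + 13.740 → A₁ = 224.469 sabins.
Required A₂ = 0.161·7625.256/2.80 = 438.452 sabins.
ΔA needed = 438.452 − 224.469 = 213.983 sabins.
Net gain per m²: Δα = 0.81 − 0.02 = 0.79.
Area = ΔA/Δα = 213.983/0.79 = 270.9 m².

270.9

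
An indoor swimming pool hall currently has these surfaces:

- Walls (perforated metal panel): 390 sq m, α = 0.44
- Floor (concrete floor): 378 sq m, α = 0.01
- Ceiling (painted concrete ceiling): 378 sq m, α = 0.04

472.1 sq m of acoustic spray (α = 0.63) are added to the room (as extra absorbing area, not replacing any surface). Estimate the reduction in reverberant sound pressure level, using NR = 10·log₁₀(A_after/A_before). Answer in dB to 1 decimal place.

Summing Sᵢαᵢ: 171.600 + 3.780 + 15.120 → A_before = 190.500 sabins.
Treatment contributes 472.1·0.63 = 297.423 sabins.
New total A_after = 487.923 sabins.
Reduction = 10 log₁₀(A_after/A_before) = 10 log₁₀(2.5613) = 4.1 dB.

4.1 dB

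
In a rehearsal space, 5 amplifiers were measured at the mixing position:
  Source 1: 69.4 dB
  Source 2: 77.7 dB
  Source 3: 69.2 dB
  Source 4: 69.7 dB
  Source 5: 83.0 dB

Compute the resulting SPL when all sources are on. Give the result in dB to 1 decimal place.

Σ 10^(Lᵢ/10) = 2.848e+08.
Back to dB: 10·log₁₀ Σ = 84.5 dB.

84.5 dB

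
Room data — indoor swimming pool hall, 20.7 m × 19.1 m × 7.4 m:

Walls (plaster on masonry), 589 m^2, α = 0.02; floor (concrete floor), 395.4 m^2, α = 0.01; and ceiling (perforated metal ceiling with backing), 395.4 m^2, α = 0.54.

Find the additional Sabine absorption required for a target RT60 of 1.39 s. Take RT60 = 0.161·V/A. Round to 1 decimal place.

Total absorption A₁ = 589·0.02 + 395.4·0.01 + 395.4·0.54
  = 11.780 + 3.954 + 213.516 = 229.250 m^2 sabins.
Target A₂ = 0.161·2925.738/1.39 = 338.880 sabins (V = 2925.738 m³).
Shortfall: 338.880 − 229.250 = 109.6 sabins.

109.6 sabins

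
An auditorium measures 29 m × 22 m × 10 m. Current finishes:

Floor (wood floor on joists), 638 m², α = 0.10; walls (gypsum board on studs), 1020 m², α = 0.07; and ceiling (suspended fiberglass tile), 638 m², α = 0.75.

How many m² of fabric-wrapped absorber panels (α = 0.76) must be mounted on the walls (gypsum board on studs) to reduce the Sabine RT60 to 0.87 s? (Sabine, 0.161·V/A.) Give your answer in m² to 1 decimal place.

Equivalent absorption area: A₁ = 638·0.10 + 1020·0.07 + 638·0.75 = 613.700 m².
V = 6380 m³. Target absorption A₂ = 0.161 × 6380 / 0.87 = 1180.667 sabins.
Absorption to add: 1180.667 − 613.700 = 566.967 sabins.
Each m² of panel replacing the walls (gypsum board on studs) adds (0.76 − 0.07) = 0.69 sabins.
Area = ΔA/Δα = 566.967/0.69 = 821.7 m².

821.7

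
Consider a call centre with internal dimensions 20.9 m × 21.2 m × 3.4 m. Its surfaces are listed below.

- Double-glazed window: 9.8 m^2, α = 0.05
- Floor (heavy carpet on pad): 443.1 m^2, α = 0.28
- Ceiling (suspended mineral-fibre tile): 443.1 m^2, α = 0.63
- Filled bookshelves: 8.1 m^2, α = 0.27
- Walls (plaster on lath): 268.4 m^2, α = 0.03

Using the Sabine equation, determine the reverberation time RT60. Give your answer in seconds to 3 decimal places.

Summing Sᵢαᵢ: 0.490 + 124.068 + 279.153 + 2.187 + 8.052 → A = 413.950 sabins.
Volume V = 20.9 × 21.2 × 3.4 = 1506.472 m³.
T = 0.161 V/A = 0.161·1506.472/413.950 = 0.586 s.

0.586 s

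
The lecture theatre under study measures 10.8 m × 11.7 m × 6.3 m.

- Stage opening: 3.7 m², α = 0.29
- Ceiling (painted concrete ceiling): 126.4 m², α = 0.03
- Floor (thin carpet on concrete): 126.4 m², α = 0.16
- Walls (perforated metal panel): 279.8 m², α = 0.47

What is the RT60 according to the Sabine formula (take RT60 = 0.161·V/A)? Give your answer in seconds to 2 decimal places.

0.82 s

Total absorption A = 3.7×0.29 + 126.4×0.03 + 126.4×0.16 + 279.8×0.47
  = 1.073 + 3.792 + 20.224 + 131.506 = 156.595 m² sabins.
Room volume: 796.068 m³.
RT60 = 0.161 · V / A = 0.161 × 796.068 / 156.595 = 0.82 s.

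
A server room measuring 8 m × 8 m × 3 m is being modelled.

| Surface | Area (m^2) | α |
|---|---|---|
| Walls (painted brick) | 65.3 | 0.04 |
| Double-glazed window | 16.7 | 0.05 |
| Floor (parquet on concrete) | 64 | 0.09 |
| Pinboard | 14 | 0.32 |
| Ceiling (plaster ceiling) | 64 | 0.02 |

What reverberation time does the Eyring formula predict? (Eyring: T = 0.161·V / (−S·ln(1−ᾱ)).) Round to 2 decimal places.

S = Σ Sᵢ = 224.0 m^2.
Σ(Sᵢαᵢ) = 65.3·0.04 + 16.7·0.05 + 64·0.09 + 14·0.32 + 64·0.02 = 14.967.
Mean coefficient ᾱ = A/S = 0.0668.
−S·ln(1−ᾱ) = −224.0 × ln(1 − 0.0668) = 15.486.
V = 8 × 8 × 3 = 192 m³.
RT60 = 0.161 × 192 / 15.486 = 2.00 s.

2.00 s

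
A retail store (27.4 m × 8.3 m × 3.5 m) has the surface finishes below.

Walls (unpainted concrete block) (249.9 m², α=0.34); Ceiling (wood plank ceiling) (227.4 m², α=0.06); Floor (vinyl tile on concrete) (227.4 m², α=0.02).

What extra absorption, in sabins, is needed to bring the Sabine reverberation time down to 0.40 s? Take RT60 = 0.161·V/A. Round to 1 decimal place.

A₁ = Σ Sᵢαᵢ = 249.9*0.34 + 227.4*0.06 + 227.4*0.02 = 103.158 sabins.
V = 795.97 m³. Required absorption A₂ = 0.161 × 795.97 / 0.40 = 320.378 sabins.
Shortfall: 320.378 − 103.158 = 217.2 sabins.

217.2 sabins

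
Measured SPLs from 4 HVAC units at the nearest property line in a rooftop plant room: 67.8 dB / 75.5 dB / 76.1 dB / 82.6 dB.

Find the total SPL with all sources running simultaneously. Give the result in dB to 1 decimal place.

Sum in the linear (power) domain: Σ 10^(Lᵢ/10) = 10^(67.8/10) + 10^(75.5/10) + 10^(76.1/10) + 10^(82.6/10) = 2.642e+08.
Combined level = 10 log₁₀(2.642e+08) = 84.2 dB.

84.2 dB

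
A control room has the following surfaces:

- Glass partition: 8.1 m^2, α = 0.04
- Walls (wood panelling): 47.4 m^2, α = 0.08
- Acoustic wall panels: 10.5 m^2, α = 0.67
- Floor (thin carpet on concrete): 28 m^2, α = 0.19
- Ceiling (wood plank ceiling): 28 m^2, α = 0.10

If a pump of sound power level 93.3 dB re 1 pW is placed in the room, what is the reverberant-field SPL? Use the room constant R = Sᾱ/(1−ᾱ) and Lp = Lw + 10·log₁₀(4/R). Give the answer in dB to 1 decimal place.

85.7 dB

Σ(Sᵢαᵢ) = 8.1·0.04 + 47.4·0.08 + 10.5·0.67 + 28·0.19 + 28·0.10 = 19.271; total area S = 122.0 m^2.
ᾱ = 19.271/122.0 = 0.1580; R = Sᾱ/(1−ᾱ) = 19.271/(1−0.1580) = 22.887 m^2.
Lp = 93.3 + 10·log₁₀(4/22.887) = 93.3 + (-7.58) = 85.7 dB.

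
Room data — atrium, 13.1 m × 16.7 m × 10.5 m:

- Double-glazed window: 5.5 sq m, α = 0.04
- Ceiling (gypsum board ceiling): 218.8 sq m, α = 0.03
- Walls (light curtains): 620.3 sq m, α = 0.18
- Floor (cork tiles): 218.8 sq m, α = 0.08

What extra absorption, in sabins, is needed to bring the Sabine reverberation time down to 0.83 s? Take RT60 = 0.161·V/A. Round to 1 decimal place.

A₁ = Σ Sᵢαᵢ = 5.5*0.04 + 218.8*0.03 + 620.3*0.18 + 218.8*0.08 = 135.942 sabins.
For T = 0.83 s, need A₂ = 0.161·V/T = 0.161·2297.085/0.83 = 445.579 sabins.
ΔA = A₂ − A₁ = 445.579 − 135.942 = 309.6 sabins.

309.6 sabins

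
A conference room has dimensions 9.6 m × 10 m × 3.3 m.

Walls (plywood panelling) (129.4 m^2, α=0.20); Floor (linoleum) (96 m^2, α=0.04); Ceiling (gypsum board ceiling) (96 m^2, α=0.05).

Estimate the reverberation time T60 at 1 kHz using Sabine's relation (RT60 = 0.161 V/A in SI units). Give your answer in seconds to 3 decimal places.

A = Σ Sᵢαᵢ = 129.4*0.20 + 96*0.04 + 96*0.05 = 34.520 sabins.
V = 9.6·10·3.3 = 316.8 m³.
Sabine: RT60 = 0.161 × 316.8 / 34.520 = 1.478 s.

1.478 sec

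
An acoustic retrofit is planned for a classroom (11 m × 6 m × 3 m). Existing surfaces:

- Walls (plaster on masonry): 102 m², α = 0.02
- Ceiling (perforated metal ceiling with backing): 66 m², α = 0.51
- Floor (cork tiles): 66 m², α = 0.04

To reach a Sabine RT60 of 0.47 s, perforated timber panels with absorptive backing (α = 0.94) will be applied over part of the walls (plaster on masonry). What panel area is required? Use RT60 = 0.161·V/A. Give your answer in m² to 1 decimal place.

Equivalent absorption area: A₁ = 102×0.02 + 66×0.51 + 66×0.04 = 38.340 m².
V = 198 m³. Target absorption A₂ = 0.161 × 198 / 0.47 = 67.826 sabins.
Absorption to add: 67.826 − 38.340 = 29.486 sabins.
Each m² of panel replacing the walls (plaster on masonry) adds (0.94 − 0.02) = 0.92 sabins.
Area = ΔA/Δα = 29.486/0.92 = 32.0 m².

32.0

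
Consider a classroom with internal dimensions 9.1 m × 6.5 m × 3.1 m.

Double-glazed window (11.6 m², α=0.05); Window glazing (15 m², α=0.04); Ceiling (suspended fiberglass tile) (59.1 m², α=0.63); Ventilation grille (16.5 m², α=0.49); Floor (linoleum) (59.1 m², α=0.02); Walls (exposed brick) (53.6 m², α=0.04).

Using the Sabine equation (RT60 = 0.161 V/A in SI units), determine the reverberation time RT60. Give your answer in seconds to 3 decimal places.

0.593 seconds

Equivalent absorption area: A = 11.6·0.05 + 15·0.04 + 59.1·0.63 + 16.5·0.49 + 59.1·0.02 + 53.6·0.04 = 49.824 m².
V = 9.1·6.5·3.1 = 183.365 m³.
T = 0.161 V/A = 0.161·183.365/49.824 = 0.593 s.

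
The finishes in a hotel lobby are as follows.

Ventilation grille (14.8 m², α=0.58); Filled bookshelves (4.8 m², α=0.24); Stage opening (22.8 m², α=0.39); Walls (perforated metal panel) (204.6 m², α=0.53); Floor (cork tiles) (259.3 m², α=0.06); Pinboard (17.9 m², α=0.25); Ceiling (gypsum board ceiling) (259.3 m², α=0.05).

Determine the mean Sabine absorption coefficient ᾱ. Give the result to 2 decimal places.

0.20

Total surface area S = 783.5 m².
Σ(Sᵢαᵢ) = 14.8×0.58 + 4.8×0.24 + 22.8×0.39 + 204.6×0.53 + 259.3×0.06 + 17.9×0.25 + 259.3×0.05 = 160.064.
ᾱ = A/S = 0.20.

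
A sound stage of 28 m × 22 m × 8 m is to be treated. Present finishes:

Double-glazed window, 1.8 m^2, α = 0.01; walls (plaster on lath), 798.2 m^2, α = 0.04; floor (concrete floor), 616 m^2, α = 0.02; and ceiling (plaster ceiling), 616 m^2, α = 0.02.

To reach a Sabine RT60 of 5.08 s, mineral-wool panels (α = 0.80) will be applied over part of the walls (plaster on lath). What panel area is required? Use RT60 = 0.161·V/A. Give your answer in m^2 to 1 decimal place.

131.0

Summing Sᵢαᵢ: 0.018 + 31.928 + 12.320 + 12.320 → A₁ = 56.586 sabins.
Required A₂ = 0.161·4928/5.08 = 156.183 sabins.
Absorption to add: 156.183 − 56.586 = 99.597 sabins.
Net gain per m^2: Δα = 0.80 − 0.04 = 0.76.
Panel area = 99.597 / 0.76 = 131.0 m^2.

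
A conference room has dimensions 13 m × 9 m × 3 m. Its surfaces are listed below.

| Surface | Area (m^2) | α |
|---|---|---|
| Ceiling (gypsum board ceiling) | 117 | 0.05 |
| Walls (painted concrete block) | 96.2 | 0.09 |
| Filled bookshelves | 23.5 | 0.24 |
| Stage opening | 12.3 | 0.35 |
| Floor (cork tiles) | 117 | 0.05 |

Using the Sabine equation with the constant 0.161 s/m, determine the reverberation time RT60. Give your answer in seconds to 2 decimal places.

1.86 s

Equivalent absorption area: A = 117×0.05 + 96.2×0.09 + 23.5×0.24 + 12.3×0.35 + 117×0.05 = 30.303 m^2.
Room volume: 351 m³.
T = 0.161 V/A = 0.161·351/30.303 = 1.86 s.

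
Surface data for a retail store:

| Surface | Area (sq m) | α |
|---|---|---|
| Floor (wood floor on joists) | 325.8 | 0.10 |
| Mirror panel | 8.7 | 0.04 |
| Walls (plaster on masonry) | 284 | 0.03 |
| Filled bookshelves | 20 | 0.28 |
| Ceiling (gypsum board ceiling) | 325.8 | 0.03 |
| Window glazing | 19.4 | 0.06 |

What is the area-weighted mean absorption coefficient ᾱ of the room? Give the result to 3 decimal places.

S = Σ Sᵢ = 325.8 + 8.7 + 284 + 20 + 325.8 + 19.4 = 983.7 sq m.
Weighted sum Σ Sα = 57.986.
ᾱ = 57.986 / 983.7 = 0.059.

0.059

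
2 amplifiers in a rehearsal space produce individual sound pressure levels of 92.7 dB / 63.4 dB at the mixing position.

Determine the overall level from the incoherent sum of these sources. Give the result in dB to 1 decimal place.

92.7 dB

Converting to relative power and adding: 10^(92.7/10) + 10^(63.4/10) = 1.864e+09.
Back to dB: 10·log₁₀ Σ = 92.7 dB.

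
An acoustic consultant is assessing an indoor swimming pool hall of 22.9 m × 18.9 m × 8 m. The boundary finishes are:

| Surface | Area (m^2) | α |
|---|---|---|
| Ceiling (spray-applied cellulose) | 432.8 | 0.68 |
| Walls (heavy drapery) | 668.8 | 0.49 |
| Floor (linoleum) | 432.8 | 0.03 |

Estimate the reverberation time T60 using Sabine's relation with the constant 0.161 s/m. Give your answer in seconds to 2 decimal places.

0.88 seconds

Summing Sᵢαᵢ: 294.304 + 327.712 + 12.984 → A = 635.000 sabins.
Room volume: 3462.48 m³.
T = 0.161 V/A = 0.161·3462.48/635.000 = 0.88 s.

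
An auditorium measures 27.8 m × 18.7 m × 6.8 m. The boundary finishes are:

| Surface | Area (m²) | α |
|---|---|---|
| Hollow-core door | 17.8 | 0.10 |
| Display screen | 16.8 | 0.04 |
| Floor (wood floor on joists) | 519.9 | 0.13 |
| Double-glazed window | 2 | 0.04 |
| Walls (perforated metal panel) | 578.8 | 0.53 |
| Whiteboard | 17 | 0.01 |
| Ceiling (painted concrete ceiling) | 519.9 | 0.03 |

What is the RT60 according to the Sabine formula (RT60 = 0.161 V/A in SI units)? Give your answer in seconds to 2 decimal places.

1.45 s

Equivalent absorption area: A = 17.8·0.10 + 16.8·0.04 + 519.9·0.13 + 2·0.04 + 578.8·0.53 + 17·0.01 + 519.9·0.03 = 392.650 m².
Room volume: 3535.048 m³.
T = 0.161 V/A = 0.161·3535.048/392.650 = 1.45 s.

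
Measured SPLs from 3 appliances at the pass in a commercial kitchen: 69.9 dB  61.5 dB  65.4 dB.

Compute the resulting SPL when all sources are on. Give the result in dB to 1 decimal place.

71.7 dB

Converting to relative power and adding: 10^(69.9/10) + 10^(61.5/10) + 10^(65.4/10) = 1.465e+07.
Back to dB: 10·log₁₀ Σ = 71.7 dB.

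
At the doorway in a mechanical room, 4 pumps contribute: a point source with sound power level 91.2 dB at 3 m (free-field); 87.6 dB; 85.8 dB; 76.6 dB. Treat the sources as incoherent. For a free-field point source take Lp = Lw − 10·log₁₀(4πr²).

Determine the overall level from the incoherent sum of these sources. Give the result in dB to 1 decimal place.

90.1 dB

Source at 3 m: Lp = 91.2 − 10·log₁₀(4π·3²) = 91.2 − 10·log₁₀(113.097) = 70.7 dB.
Sum in the linear (power) domain: Σ 10^(Lᵢ/10) = 10^(70.7/10) + 10^(87.6/10) + 10^(85.8/10) + 10^(76.6/10) = 1.013e+09.
Combined level = 10 log₁₀(1.013e+09) = 90.1 dB.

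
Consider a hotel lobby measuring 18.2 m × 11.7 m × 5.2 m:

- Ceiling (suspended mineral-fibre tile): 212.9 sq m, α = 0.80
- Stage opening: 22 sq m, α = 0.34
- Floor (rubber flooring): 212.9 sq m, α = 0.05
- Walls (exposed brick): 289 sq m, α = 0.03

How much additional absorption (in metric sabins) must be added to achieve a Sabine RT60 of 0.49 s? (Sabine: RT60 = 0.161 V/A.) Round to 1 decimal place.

166.7 sabins

Equivalent absorption area: A₁ = 212.9×0.80 + 22×0.34 + 212.9×0.05 + 289×0.03 = 197.115 sq m.
For T = 0.49 s, need A₂ = 0.161·V/T = 0.161·1107.288/0.49 = 363.823 sabins.
ΔA = A₂ − A₁ = 363.823 − 197.115 = 166.7 sabins.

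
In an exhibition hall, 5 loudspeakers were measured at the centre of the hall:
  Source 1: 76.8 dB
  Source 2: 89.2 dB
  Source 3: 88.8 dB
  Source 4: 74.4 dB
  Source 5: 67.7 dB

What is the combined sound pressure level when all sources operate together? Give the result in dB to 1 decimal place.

92.2 dB

Converting to relative power and adding: 10^(76.8/10) + 10^(89.2/10) + 10^(88.8/10) + 10^(74.4/10) + 10^(67.7/10) = 1.672e+09.
Back to dB: 10·log₁₀ Σ = 92.2 dB.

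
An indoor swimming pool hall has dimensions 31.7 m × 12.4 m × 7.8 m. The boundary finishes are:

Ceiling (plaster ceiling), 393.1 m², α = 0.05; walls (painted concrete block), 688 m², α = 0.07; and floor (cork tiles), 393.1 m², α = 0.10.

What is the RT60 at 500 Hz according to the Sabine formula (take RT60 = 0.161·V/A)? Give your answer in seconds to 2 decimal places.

4.61 s

Equivalent absorption area: A = 393.1×0.05 + 688×0.07 + 393.1×0.10 = 107.125 m².
V = 31.7·12.4·7.8 = 3066.024 m³.
Sabine: RT60 = 0.161 × 3066.024 / 107.125 = 4.61 s.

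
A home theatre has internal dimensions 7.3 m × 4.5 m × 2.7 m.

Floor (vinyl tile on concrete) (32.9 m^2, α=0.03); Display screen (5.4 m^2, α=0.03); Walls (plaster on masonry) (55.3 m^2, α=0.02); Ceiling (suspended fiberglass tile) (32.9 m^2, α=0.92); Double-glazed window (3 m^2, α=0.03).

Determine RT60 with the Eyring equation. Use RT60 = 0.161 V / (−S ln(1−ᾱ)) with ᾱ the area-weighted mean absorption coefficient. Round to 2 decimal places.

Total surface area S = 32.9 + 5.4 + 55.3 + 32.9 + 3 = 129.5 m^2.
Σ(Sᵢαᵢ) = 32.9×0.03 + 5.4×0.03 + 55.3×0.02 + 32.9×0.92 + 3×0.03 = 32.613.
Mean coefficient ᾱ = A/S = 0.2518.
Eyring denominator: −S ln(1−ᾱ) = 37.566.
V = 7.3 × 4.5 × 2.7 = 88.695 m³.
T = 0.161·V/[−S·ln(1−ᾱ)] = 0.161·88.695/37.566 = 0.38 s.

0.38 sec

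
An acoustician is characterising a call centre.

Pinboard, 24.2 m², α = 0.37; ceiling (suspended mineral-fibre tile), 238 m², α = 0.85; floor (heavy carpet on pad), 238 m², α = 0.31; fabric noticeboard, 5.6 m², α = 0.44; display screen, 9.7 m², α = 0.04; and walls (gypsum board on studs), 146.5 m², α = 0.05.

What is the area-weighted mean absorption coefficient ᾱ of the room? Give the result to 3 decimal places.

0.446

Total surface area S = 662.0 m².
Weighted sum Σ Sα = 295.211.
ᾱ = 295.211 / 662.0 = 0.446.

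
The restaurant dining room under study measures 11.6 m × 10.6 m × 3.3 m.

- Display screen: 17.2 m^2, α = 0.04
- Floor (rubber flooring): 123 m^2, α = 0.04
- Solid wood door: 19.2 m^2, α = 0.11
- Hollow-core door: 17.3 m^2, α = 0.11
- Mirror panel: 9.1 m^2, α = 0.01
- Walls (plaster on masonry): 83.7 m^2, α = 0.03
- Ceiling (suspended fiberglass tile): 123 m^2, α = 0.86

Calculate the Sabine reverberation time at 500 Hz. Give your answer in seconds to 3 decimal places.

Summing Sᵢαᵢ: 0.688 + 4.920 + 2.112 + 1.903 + 0.091 + 2.511 + 105.780 → A = 118.005 sabins.
V = 11.6·10.6·3.3 = 405.768 m³.
RT60 = 0.161 · V / A = 0.161 × 405.768 / 118.005 = 0.554 s.

0.554 s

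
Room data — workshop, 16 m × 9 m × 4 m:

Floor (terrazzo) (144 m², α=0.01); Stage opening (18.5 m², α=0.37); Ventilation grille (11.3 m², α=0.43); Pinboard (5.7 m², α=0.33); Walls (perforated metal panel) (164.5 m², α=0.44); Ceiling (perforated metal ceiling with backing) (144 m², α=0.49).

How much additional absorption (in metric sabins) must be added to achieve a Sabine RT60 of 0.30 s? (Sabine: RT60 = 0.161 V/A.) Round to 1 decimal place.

151.2 sabins

Total absorption A₁ = 144*0.01 + 18.5*0.37 + 11.3*0.43 + 5.7*0.33 + 164.5*0.44 + 144*0.49
  = 1.440 + 6.845 + 4.859 + 1.881 + 72.380 + 70.560 = 157.965 m² sabins.
Target A₂ = 0.161·576/0.30 = 309.120 sabins (V = 576 m³).
ΔA = A₂ − A₁ = 309.120 − 157.965 = 151.2 sabins.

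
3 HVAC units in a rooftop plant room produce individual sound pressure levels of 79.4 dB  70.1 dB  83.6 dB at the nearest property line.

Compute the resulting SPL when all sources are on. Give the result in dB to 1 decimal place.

Σ 10^(Lᵢ/10) = 3.264e+08.
Back to dB: 10·log₁₀ Σ = 85.1 dB.

85.1 dB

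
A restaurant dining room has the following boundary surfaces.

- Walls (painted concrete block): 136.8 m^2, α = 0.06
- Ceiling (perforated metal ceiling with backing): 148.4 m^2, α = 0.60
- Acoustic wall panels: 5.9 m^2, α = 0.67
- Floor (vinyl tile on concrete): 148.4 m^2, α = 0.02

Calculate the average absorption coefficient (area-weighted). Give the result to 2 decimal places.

0.24

S = Σ Sᵢ = 136.8 + 148.4 + 5.9 + 148.4 = 439.5 m^2.
Weighted sum Σ Sα = 104.169.
ᾱ = A/S = 0.24.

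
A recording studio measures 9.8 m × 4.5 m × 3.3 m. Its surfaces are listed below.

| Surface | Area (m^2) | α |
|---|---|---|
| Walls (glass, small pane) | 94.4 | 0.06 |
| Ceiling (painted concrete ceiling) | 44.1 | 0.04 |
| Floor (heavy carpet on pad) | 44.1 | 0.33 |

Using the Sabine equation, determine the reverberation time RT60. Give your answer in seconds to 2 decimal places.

1.07 s

Equivalent absorption area: A = 94.4×0.06 + 44.1×0.04 + 44.1×0.33 = 21.981 m^2.
Room volume: 145.53 m³.
Sabine: RT60 = 0.161 × 145.53 / 21.981 = 1.07 s.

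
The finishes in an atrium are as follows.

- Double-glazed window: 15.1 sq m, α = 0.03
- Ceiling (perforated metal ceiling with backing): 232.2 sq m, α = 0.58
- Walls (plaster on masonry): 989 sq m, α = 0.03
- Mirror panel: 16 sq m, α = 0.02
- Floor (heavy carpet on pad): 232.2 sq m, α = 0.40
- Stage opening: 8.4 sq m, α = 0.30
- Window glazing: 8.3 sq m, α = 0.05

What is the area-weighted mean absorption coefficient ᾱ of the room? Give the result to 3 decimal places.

0.174

S = Σ Sᵢ = 15.1 + 232.2 + 989 + 16 + 232.2 + 8.4 + 8.3 = 1501.2 sq m.
Weighted sum Σ Sα = 260.934.
ᾱ = A/S = 0.174.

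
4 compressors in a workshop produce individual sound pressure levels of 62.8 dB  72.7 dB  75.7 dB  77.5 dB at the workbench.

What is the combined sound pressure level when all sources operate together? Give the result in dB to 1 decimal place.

Sum in the linear (power) domain: Σ 10^(Lᵢ/10) = 10^(62.8/10) + 10^(72.7/10) + 10^(75.7/10) + 10^(77.5/10) = 1.139e+08.
Combined level = 10 log₁₀(1.139e+08) = 80.6 dB.

80.6 dB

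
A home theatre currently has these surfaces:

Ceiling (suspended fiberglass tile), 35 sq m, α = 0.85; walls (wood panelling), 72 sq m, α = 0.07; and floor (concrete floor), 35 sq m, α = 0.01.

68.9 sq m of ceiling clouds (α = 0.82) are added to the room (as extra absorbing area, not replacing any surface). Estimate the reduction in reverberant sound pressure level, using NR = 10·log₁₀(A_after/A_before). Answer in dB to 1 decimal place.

4.2 dB

A_before = Σ Sᵢαᵢ = 35·0.85 + 72·0.07 + 35·0.01 = 35.140 sabins.
Added absorption = 68.9 × 0.82 = 56.498 sabins.
A_after = 35.140 + 56.498 = 91.638 sabins.
NR = 10·log₁₀(91.638/35.140) = 4.2 dB.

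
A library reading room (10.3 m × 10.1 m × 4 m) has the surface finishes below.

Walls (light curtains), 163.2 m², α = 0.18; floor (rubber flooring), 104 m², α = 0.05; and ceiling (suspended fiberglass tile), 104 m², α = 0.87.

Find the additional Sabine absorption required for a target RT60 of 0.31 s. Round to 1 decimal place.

Total absorption A₁ = 163.2×0.18 + 104×0.05 + 104×0.87
  = 29.376 + 5.200 + 90.480 = 125.056 m² sabins.
Target A₂ = 0.161·416.12/0.31 = 216.114 sabins (V = 416.12 m³).
Shortfall: 216.114 − 125.056 = 91.1 sabins.

91.1 sabins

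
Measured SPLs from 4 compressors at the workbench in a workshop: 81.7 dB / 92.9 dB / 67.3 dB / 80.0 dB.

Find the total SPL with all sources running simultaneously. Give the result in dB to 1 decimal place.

93.4 dB

Converting to relative power and adding: 10^(81.7/10) + 10^(92.9/10) + 10^(67.3/10) + 10^(80.0/10) = 2.203e+09.
L_total = 10·log₁₀(2.203e+09) = 93.4 dB.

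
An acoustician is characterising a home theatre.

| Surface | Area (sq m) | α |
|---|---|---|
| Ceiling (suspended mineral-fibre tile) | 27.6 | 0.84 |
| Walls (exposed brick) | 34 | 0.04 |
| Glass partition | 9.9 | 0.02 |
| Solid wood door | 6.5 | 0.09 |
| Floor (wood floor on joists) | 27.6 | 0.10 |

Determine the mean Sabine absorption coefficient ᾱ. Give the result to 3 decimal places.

0.266

S = Σ Sᵢ = 27.6 + 34 + 9.9 + 6.5 + 27.6 = 105.6 sq m.
Σ(Sᵢαᵢ) = 27.6*0.84 + 34*0.04 + 9.9*0.02 + 6.5*0.09 + 27.6*0.10 = 28.087.
ᾱ = 28.087 / 105.6 = 0.266.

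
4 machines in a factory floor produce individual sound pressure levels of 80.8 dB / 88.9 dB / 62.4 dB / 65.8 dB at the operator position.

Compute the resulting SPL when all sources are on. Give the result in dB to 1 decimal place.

Sum in the linear (power) domain: Σ 10^(Lᵢ/10) = 10^(80.8/10) + 10^(88.9/10) + 10^(62.4/10) + 10^(65.8/10) = 9.02e+08.
Combined level = 10 log₁₀(9.02e+08) = 89.6 dB.

89.6 dB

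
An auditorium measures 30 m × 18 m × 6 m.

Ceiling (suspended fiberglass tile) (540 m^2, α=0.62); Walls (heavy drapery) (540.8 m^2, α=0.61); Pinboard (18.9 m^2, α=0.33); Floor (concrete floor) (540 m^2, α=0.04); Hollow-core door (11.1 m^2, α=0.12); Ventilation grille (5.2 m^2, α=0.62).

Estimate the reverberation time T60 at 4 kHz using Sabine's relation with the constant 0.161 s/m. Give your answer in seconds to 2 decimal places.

0.75 sec

A = Σ Sᵢαᵢ = 540*0.62 + 540.8*0.61 + 18.9*0.33 + 540*0.04 + 11.1*0.12 + 5.2*0.62 = 697.081 sabins.
Room volume: 3240 m³.
T = 0.161 V/A = 0.161·3240/697.081 = 0.75 s.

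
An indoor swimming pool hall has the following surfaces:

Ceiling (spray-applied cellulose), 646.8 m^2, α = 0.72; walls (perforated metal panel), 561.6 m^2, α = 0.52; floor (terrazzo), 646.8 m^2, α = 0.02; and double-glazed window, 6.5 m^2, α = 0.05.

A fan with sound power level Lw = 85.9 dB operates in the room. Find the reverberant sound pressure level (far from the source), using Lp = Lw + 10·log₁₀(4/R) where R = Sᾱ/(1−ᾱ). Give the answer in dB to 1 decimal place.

60.7 dB

A = 770.989 sabins; S = 1861.7 m^2.
ᾱ = 770.989/1861.7 = 0.4141; R = Sᾱ/(1−ᾱ) = 770.989/(1−0.4141) = 1315.905 m^2.
Lp = Lw + 10 log₁₀(4/R) = 85.9 -25.17 = 60.7 dB.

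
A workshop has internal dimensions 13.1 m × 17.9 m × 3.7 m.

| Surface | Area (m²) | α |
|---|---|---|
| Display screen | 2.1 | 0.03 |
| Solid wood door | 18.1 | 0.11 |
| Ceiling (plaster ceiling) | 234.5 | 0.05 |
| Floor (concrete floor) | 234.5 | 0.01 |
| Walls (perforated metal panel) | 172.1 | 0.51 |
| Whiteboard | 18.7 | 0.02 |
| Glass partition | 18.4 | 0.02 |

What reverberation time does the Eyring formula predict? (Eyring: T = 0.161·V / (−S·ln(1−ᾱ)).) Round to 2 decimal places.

1.23 seconds

S = Σ Sᵢ = 698.4 m².
Σ(Sᵢαᵢ) = 2.1·0.03 + 18.1·0.11 + 234.5·0.05 + 234.5·0.01 + 172.1·0.51 + 18.7·0.02 + 18.4·0.02 = 104.637.
ᾱ = 104.637 / 698.4 = 0.1498.
−S·ln(1−ᾱ) = −698.4 × ln(1 − 0.1498) = 113.339.
V = 13.1 × 17.9 × 3.7 = 867.613 m³.
RT60 = 0.161 × 867.613 / 113.339 = 1.23 s.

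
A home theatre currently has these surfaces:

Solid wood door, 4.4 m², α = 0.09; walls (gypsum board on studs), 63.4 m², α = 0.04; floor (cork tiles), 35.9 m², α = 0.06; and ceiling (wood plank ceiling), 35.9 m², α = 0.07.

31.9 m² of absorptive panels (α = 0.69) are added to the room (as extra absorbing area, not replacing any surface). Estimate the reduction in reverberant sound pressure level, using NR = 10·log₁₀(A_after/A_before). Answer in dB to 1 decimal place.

5.9 dB

Total absorption A_before = 4.4×0.09 + 63.4×0.04 + 35.9×0.06 + 35.9×0.07
  = 0.396 + 2.536 + 2.154 + 2.513 = 7.599 m² sabins.
Added absorption = 31.9 × 0.69 = 22.011 sabins.
New total A_after = 29.610 sabins.
Reduction = 10 log₁₀(A_after/A_before) = 10 log₁₀(3.8966) = 5.9 dB.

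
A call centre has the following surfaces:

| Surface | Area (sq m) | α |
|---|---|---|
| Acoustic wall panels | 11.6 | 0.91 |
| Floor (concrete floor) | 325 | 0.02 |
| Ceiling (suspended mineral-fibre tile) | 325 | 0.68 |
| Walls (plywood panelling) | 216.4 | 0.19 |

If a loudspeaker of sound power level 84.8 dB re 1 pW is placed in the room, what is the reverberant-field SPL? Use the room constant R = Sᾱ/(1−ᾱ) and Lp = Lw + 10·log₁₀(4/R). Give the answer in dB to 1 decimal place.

A = 279.172 sabins; S = 878.0 sq m.
ᾱ = 279.172/878.0 = 0.3180; R = Sᾱ/(1−ᾱ) = 279.172/(1−0.3180) = 409.343 sq m.
Lp = Lw + 10 log₁₀(4/R) = 84.8 -20.10 = 64.7 dB.

64.7 dB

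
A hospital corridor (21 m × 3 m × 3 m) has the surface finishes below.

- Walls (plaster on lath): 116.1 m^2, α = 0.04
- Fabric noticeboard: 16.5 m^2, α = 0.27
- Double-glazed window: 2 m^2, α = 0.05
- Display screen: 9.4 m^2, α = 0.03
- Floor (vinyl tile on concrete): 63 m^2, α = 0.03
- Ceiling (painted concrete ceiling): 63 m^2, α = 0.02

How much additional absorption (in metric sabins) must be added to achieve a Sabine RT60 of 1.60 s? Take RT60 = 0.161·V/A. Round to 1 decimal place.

6.4 sabins

Summing Sᵢαᵢ: 4.644 + 4.455 + 0.100 + 0.282 + 1.890 + 1.260 → A₁ = 12.631 sabins.
V = 189 m³. Required absorption A₂ = 0.161 × 189 / 1.60 = 19.018 sabins.
Shortfall: 19.018 − 12.631 = 6.4 sabins.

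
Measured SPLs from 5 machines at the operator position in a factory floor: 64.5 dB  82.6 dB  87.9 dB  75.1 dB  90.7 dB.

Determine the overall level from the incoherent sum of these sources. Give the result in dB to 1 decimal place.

93.0 dB

Sum in the linear (power) domain: Σ 10^(Lᵢ/10) = 10^(64.5/10) + 10^(82.6/10) + 10^(87.9/10) + 10^(75.1/10) + 10^(90.7/10) = 2.009e+09.
Back to dB: 10·log₁₀ Σ = 93.0 dB.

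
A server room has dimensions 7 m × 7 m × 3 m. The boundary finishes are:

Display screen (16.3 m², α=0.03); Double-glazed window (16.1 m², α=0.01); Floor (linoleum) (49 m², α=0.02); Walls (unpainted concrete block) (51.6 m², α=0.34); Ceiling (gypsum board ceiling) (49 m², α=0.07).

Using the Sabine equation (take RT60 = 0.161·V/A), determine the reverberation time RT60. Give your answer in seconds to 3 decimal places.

1.047 s

Summing Sᵢαᵢ: 0.489 + 0.161 + 0.980 + 17.544 + 3.430 → A = 22.604 sabins.
Volume V = 7 × 7 × 3 = 147 m³.
T = 0.161 V/A = 0.161·147/22.604 = 1.047 s.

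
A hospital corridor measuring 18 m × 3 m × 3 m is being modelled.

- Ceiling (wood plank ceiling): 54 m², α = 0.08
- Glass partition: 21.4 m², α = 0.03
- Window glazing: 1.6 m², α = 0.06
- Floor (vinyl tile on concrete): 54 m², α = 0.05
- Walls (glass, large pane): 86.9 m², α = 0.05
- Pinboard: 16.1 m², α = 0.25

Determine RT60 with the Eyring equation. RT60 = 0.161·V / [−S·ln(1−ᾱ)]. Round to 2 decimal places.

1.56 s

S = Σ Sᵢ = 234.0 m².
Absorption A = 54×0.08 + 21.4×0.03 + 1.6×0.06 + 54×0.05 + 86.9×0.05 + 16.1×0.25 = 16.128 sabins.
Mean coefficient ᾱ = A/S = 0.0689.
Eyring denominator: −S ln(1−ᾱ) = 16.705.
V = 18 × 3 × 3 = 162 m³.
T = 0.161·V/[−S·ln(1−ᾱ)] = 0.161·162/16.705 = 1.56 s.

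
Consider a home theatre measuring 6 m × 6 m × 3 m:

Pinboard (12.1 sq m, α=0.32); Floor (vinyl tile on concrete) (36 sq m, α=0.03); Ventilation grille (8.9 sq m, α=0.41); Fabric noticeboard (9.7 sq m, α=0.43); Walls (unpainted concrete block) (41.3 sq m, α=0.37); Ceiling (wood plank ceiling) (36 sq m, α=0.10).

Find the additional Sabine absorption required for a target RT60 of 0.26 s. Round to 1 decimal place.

35.2 sabins

Equivalent absorption area: A₁ = 12.1×0.32 + 36×0.03 + 8.9×0.41 + 9.7×0.43 + 41.3×0.37 + 36×0.10 = 31.653 sq m.
For T = 0.26 s, need A₂ = 0.161·V/T = 0.161·108/0.26 = 66.877 sabins.
ΔA = A₂ − A₁ = 66.877 − 31.653 = 35.2 sabins.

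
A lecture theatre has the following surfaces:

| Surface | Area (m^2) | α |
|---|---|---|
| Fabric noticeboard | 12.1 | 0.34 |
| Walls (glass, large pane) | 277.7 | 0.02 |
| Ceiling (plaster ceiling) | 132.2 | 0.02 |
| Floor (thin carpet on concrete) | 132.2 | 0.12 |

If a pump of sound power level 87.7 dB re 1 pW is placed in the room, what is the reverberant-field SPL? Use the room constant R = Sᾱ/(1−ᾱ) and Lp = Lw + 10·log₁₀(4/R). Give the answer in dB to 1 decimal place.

Σ(Sᵢαᵢ) = 12.1·0.34 + 277.7·0.02 + 132.2·0.02 + 132.2·0.12 = 28.176; total area S = 554.2 m^2.
ᾱ = 28.176/554.2 = 0.0508; R = Sᾱ/(1−ᾱ) = 28.176/(1−0.0508) = 29.684 m^2.
Lp = Lw + 10 log₁₀(4/R) = 87.7 -8.70 = 79.0 dB.

79.0 dB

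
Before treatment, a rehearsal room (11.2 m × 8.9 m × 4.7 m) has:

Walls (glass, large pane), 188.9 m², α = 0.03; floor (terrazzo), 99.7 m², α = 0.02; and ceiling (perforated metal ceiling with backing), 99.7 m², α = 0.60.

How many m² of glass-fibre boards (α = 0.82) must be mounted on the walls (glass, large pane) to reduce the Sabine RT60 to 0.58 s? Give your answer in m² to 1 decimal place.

79.2

A₁ = Σ Sᵢαᵢ = 188.9*0.03 + 99.7*0.02 + 99.7*0.60 = 67.481 sabins.
Required A₂ = 0.161·468.496/0.58 = 130.048 sabins.
ΔA needed = 130.048 − 67.481 = 62.567 sabins.
Net gain per m²: Δα = 0.82 − 0.03 = 0.79.
Area = ΔA/Δα = 62.567/0.79 = 79.2 m².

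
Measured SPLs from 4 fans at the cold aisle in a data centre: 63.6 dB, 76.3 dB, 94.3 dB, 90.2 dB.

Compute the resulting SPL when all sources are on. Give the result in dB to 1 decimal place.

95.8 dB

Σ 10^(Lᵢ/10) = 3.784e+09.
L_total = 10·log₁₀(3.784e+09) = 95.8 dB.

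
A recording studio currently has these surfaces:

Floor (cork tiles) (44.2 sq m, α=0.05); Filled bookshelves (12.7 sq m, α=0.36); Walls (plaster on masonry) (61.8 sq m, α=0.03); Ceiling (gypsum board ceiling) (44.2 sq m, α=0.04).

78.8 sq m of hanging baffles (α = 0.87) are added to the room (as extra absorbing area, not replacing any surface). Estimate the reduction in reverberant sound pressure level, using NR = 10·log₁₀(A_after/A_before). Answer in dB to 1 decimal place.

8.8 dB

Equivalent absorption area: A_before = 44.2*0.05 + 12.7*0.36 + 61.8*0.03 + 44.2*0.04 = 10.404 sq m.
Treatment contributes 78.8·0.87 = 68.556 sabins.
New total A_after = 78.960 sabins.
NR = 10·log₁₀(78.960/10.404) = 8.8 dB.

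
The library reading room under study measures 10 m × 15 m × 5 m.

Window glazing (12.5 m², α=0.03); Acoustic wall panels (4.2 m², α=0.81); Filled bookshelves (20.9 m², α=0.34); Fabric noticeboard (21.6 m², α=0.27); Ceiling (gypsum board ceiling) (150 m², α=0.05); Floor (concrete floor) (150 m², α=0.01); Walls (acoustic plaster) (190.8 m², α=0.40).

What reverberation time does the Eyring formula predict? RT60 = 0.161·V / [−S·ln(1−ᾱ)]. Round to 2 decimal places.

S = Σ Sᵢ = 550.0 m².
Absorption A = 12.5×0.03 + 4.2×0.81 + 20.9×0.34 + 21.6×0.27 + 150×0.05 + 150×0.01 + 190.8×0.40 = 102.035 sabins.
ᾱ = 102.035 / 550.0 = 0.1855.
Eyring denominator: −S ln(1−ᾱ) = 112.849.
V = 10 × 15 × 5 = 750 m³.
T = 0.161·V/[−S·ln(1−ᾱ)] = 0.161·750/112.849 = 1.07 s.

1.07 s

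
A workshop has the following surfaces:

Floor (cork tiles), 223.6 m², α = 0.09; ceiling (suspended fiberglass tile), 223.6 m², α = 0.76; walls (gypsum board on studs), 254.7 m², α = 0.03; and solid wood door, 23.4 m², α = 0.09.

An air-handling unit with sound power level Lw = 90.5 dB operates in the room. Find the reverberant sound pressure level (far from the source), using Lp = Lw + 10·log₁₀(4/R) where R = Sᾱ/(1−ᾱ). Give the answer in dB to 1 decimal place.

A = 199.807 sabins; S = 725.3 m².
ᾱ = 199.807/725.3 = 0.2755; R = Sᾱ/(1−ᾱ) = 199.807/(1−0.2755) = 275.786 m².
Lp = 90.5 + 10·log₁₀(4/275.786) = 90.5 + (-18.39) = 72.1 dB.

72.1 dB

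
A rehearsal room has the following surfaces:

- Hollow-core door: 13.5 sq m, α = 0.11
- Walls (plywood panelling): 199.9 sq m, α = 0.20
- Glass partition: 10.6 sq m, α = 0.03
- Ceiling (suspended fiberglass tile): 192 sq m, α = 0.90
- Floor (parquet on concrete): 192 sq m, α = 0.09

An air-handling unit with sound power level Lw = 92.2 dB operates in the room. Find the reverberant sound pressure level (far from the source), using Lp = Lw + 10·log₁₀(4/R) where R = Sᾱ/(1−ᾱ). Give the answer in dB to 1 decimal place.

Σ(Sᵢαᵢ) = 13.5·0.11 + 199.9·0.20 + 10.6·0.03 + 192·0.90 + 192·0.09 = 231.863; total area S = 608.0 sq m.
ᾱ = 231.863/608.0 = 0.3814; R = Sᾱ/(1−ᾱ) = 231.863/(1−0.3814) = 374.819 sq m.
Lp = 92.2 + 10·log₁₀(4/374.819) = 92.2 + (-19.72) = 72.5 dB.

72.5 dB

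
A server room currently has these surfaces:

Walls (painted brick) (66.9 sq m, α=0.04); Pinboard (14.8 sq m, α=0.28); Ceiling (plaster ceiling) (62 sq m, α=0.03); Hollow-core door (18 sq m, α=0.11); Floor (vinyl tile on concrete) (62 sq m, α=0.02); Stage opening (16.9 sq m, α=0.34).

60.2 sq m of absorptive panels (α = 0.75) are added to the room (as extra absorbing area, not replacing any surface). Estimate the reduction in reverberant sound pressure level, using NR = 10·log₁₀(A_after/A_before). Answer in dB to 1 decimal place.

Summing Sᵢαᵢ: 2.676 + 4.144 + 1.860 + 1.980 + 1.240 + 5.746 → A_before = 17.646 sabins.
Treatment contributes 60.2·0.75 = 45.150 sabins.
New total A_after = 62.796 sabins.
NR = 10·log₁₀(62.796/17.646) = 5.5 dB.

5.5 dB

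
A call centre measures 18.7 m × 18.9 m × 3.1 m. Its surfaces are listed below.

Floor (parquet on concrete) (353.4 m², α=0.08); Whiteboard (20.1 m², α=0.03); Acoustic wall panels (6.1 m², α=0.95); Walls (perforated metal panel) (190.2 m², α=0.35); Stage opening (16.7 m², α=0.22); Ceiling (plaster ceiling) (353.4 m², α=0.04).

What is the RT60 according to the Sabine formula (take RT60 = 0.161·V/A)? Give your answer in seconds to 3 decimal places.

Total absorption A = 353.4·0.08 + 20.1·0.03 + 6.1·0.95 + 190.2·0.35 + 16.7·0.22 + 353.4·0.04
  = 28.272 + 0.603 + 5.795 + 66.570 + 3.674 + 14.136 = 119.050 m² sabins.
Room volume: 1095.633 m³.
Sabine: RT60 = 0.161 × 1095.633 / 119.050 = 1.482 s.

1.482 s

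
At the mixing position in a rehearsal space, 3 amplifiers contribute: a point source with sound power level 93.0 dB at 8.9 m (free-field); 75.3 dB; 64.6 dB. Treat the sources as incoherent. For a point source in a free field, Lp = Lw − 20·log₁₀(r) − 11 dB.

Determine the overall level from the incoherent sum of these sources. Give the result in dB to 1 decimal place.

Source at 8.9 m: Lp = 93.0 − 20·log₁₀(8.9) − 11 = 63.0 dB.
Sum in the linear (power) domain: Σ 10^(Lᵢ/10) = 10^(63.0/10) + 10^(75.3/10) + 10^(64.6/10) = 3.876e+07.
Combined level = 10 log₁₀(3.876e+07) = 75.9 dB.

75.9 dB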